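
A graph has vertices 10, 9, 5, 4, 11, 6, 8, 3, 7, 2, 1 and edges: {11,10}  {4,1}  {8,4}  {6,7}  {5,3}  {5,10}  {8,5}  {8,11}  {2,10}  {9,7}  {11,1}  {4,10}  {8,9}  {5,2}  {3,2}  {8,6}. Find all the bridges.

The edges on the cycle 8-9-7-6-8 are not bridges since each lies on that cycle.
Every edge lies on some cycle, so there are no bridges.

none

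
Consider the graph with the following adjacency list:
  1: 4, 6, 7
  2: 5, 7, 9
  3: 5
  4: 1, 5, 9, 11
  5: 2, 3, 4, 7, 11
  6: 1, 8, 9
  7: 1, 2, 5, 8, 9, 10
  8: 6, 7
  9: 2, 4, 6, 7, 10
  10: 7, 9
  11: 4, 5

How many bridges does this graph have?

The edges on the cycle 9-4-1-6-9 are not bridges since each lies on that cycle.
But removing 3-5 disconnects 3 from 5 — this is a bridge.

1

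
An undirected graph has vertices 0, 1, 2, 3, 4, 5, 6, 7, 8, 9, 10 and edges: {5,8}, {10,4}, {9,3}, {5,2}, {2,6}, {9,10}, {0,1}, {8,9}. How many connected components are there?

7 is isolated — a component by itself.
Starting from 0 we can reach 0, 1. That is one component of size 2.
Starting from 2 we can reach 2, 3, 4, 5, 6, 8, 9, 10. That is one component of size 8.
Total: 3 components.

3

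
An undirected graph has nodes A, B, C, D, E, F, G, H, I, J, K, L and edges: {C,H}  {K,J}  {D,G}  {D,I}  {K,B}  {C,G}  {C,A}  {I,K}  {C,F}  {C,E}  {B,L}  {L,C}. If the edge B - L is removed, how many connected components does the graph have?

B and L are still connected via B-K-I-D-G-C-L, so the component count stays at 1.

1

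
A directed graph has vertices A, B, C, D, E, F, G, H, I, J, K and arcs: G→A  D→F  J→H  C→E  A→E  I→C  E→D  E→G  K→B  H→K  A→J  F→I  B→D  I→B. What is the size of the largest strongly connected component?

11

{A, B, C, D, E, F, G, H, I, J, K} are all mutually reachable — one SCC of size 11.
The largest has 11 vertices.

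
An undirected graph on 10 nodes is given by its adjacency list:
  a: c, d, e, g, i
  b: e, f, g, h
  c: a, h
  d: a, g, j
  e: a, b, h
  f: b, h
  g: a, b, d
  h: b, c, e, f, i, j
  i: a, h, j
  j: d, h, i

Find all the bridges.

The edges on the cycle g-b-f-h-c-a-g are not bridges since each lies on that cycle.
Every edge lies on some cycle, so there are no bridges.

none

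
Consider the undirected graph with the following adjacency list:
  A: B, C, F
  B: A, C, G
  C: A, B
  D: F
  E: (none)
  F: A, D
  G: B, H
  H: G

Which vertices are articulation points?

Removing A increases the component count from 2 to 3, so A is a cut vertex.
Removing B increases the component count from 2 to 3, so B is a cut vertex.
Removing F increases the component count from 2 to 3, so F is a cut vertex.
Likewise G is a cut vertex.
By contrast removing H leaves 2 components; it is not a cut vertex. No other vertex is a cut vertex either.

A, B, F, G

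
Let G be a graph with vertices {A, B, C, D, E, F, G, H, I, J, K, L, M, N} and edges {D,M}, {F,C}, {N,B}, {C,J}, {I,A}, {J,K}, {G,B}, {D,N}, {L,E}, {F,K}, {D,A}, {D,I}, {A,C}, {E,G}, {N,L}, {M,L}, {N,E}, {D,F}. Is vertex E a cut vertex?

No

Deleting E leaves 2 components (was 2), so E is not a cut vertex.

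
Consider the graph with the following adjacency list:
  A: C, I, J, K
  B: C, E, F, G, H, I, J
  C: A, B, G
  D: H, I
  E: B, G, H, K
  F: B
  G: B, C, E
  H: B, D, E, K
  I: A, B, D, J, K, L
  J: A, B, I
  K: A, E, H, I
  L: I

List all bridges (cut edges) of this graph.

The edges on the cycle K-A-J-B-I-K are not bridges since each lies on that cycle.
But removing B-F disconnects B from F; removing I-L disconnects I from L — these are bridges.

B-F, I-L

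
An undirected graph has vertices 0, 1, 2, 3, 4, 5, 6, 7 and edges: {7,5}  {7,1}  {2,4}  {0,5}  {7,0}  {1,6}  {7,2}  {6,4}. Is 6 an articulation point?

No

Deleting 6 leaves 2 components (was 2), so 6 is not a cut vertex.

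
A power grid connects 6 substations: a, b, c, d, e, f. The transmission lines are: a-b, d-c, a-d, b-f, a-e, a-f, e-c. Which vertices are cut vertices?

a

Removing a increases the component count from 1 to 2, so a is a cut vertex.
By contrast removing e leaves 1 component; it is not a cut vertex. No other vertex is a cut vertex either.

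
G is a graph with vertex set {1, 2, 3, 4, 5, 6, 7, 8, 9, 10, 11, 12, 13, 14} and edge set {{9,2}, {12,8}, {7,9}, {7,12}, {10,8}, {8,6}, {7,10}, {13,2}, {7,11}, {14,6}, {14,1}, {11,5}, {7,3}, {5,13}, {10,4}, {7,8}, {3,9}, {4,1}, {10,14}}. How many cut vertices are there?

Removing 7 increases the component count from 1 to 2, so 7 is a cut vertex.
By contrast removing 3 leaves 1 component; it is not a cut vertex. No other vertex is a cut vertex either.

1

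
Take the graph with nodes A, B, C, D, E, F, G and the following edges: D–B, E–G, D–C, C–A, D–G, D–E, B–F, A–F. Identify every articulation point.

Removing D increases the component count from 1 to 2, so D is a cut vertex.
By contrast removing B leaves 1 component; it is not a cut vertex. No other vertex is a cut vertex either.

D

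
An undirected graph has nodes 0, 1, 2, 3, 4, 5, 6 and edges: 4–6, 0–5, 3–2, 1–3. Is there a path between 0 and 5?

Yes

From 0 we can reach 0, 5, which includes 5.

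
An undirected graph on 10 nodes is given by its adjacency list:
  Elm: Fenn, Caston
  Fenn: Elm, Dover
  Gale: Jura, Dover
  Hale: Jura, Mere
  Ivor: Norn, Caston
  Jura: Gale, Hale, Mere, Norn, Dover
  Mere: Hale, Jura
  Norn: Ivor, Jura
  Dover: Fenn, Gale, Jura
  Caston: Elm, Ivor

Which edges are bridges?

The edges on the cycle Jura-Mere-Hale-Jura are not bridges since each lies on that cycle.
Every edge lies on some cycle, so there are no bridges.

none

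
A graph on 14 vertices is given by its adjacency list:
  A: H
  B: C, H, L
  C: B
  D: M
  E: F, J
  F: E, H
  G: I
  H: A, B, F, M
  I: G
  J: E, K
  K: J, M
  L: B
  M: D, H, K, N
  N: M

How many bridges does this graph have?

7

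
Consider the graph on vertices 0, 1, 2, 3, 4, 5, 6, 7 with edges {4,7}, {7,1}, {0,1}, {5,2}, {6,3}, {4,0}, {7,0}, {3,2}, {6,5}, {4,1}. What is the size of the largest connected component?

Starting from 0 we can reach 0, 1, 4, 7. That is one component of size 4.
Starting from 2 we can reach 2, 3, 5, 6. That is one component of size 4.
The largest has 4 vertices.

4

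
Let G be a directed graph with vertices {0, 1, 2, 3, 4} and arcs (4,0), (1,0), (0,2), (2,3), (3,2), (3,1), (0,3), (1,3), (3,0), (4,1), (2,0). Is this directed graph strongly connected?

There is no directed path from 1 to 4, so the graph is not strongly connected.

No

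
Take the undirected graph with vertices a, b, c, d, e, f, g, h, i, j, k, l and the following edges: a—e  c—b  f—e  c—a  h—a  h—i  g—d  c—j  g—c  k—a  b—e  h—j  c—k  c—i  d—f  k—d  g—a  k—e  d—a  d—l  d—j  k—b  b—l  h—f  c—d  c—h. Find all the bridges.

none

The edges on the cycle c-h-f-e-a-d-k-c are not bridges since each lies on that cycle.
Every edge lies on some cycle, so there are no bridges.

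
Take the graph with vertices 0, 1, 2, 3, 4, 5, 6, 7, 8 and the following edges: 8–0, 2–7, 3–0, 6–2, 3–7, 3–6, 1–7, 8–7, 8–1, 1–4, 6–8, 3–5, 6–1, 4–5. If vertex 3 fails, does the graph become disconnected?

Deleting 3 leaves 1 component (was 1) (its neighbors 0, 5, 6, 7 remain connected to each other), so 3 is not a cut vertex.

No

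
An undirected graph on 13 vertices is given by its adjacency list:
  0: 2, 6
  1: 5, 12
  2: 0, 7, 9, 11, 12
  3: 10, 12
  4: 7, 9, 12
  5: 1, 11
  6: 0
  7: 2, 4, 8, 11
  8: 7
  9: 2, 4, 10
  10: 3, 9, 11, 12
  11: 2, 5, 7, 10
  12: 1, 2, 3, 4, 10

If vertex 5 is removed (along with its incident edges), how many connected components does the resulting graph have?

1

With 5 gone, the remaining components are: {0, 1, 2, 3, 4, 6, 7, 8, 9, 10, 11, 12}.
That is 1 component.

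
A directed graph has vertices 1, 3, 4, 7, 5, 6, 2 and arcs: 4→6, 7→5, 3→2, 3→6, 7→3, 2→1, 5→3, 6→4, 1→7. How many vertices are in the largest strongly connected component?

5

{1, 2, 3, 5, 7} are all mutually reachable — one SCC of size 5.
{4, 6} are all mutually reachable — one SCC of size 2.
The largest has 5 vertices.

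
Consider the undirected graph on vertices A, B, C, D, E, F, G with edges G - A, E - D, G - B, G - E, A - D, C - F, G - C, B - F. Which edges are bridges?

The edges on the cycle G-A-D-E-G are not bridges since each lies on that cycle.
Every edge lies on some cycle, so there are no bridges.

none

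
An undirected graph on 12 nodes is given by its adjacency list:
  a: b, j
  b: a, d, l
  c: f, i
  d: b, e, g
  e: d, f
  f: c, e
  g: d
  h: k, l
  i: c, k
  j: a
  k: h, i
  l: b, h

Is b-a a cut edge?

Removing b-a leaves no path between b and a: the component count goes from 1 to 2. So it is a bridge.

Yes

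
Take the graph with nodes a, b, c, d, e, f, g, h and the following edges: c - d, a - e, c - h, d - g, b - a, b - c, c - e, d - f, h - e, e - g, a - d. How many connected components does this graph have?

1

Starting from a we can reach a, b, c, d, e, f, g, h. That is one component of size 8.
Total: 1 component.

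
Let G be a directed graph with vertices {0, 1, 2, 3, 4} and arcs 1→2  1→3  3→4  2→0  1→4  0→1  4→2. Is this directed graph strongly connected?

From 4 we can reach every vertex (0, 1, 2, 3, 4), and every vertex can reach 4 (0, 1, 2, 3, 4). So the whole graph is one strongly connected component.

Yes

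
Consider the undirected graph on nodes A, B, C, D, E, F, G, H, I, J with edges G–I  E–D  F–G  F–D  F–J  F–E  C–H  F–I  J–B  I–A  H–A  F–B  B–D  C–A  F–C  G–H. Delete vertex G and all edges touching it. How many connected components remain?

1

With G gone, the remaining components are: {A, B, C, D, E, F, H, I, J}.
That is 1 component.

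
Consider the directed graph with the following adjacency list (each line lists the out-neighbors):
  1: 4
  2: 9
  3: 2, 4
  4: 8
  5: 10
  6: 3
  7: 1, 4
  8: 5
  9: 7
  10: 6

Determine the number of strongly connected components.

1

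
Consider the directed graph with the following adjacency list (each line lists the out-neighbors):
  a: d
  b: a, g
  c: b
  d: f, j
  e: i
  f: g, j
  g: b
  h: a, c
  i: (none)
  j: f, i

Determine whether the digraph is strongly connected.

There is no directed path from g to e, so the graph is not strongly connected.

No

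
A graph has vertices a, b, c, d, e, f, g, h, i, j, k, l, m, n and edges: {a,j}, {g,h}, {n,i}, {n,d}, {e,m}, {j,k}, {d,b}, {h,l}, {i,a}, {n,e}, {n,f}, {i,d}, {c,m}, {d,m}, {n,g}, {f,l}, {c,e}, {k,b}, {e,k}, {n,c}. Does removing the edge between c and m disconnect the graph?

After removing c–m, the path c-e-m still connects them, so the edge is not a bridge.

No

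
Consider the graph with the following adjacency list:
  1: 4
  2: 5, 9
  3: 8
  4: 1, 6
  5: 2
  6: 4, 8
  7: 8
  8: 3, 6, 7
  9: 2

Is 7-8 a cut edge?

Yes

Removing 7-8 leaves no path between 7 and 8: the component count goes from 2 to 3. So it is a bridge.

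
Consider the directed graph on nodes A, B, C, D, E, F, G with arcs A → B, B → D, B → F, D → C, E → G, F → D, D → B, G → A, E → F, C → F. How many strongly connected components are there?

4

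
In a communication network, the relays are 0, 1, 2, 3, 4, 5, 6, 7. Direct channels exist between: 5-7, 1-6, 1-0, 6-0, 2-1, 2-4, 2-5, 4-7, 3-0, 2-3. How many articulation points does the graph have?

Removing 2 increases the component count from 1 to 2, so 2 is a cut vertex.
By contrast removing 5 leaves 1 component; it is not a cut vertex. No other vertex is a cut vertex either.

1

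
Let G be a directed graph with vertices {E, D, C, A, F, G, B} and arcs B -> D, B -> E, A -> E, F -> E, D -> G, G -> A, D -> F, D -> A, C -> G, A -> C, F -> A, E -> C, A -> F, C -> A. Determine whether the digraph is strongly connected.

No

There is no directed path from A to B, so the graph is not strongly connected.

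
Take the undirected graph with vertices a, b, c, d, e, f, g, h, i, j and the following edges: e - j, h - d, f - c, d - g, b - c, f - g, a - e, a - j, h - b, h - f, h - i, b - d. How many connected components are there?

Starting from a we can reach a, e, j. That is one component of size 3.
Starting from b we can reach b, c, d, f, g, h, i. That is one component of size 7.
Total: 2 components.

2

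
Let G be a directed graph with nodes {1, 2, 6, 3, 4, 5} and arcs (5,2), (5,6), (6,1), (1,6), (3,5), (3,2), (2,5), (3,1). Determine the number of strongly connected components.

{1, 6} are all mutually reachable — one SCC of size 2.
{2, 5} are all mutually reachable — one SCC of size 2.
{3} is an SCC by itself.
{4} is an SCC by itself.
That gives 4 strongly connected components.

4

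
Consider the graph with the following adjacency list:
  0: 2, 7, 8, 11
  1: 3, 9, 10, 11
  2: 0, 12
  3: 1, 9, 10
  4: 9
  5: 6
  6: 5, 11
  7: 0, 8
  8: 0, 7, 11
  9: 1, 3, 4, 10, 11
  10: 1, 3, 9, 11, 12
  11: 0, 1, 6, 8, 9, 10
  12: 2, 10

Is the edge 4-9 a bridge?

Removing 4-9 leaves no path between 4 and 9: the component count goes from 1 to 2. So it is a bridge.

Yes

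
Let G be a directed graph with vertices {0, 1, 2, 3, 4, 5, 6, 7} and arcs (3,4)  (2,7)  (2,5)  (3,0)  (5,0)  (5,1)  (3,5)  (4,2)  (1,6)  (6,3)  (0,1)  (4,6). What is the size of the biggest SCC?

7

{0, 1, 2, 3, 4, 5, 6} are all mutually reachable — one SCC of size 7.
{7} is an SCC by itself.
The largest has 7 vertices.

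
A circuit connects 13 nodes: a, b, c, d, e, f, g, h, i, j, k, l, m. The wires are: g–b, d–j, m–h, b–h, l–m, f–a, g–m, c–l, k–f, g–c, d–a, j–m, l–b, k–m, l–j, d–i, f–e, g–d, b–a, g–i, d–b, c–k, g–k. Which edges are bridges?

The edges on the cycle g-d-j-l-c-g are not bridges since each lies on that cycle.
But removing e–f disconnects e from f — this is a bridge.

e-f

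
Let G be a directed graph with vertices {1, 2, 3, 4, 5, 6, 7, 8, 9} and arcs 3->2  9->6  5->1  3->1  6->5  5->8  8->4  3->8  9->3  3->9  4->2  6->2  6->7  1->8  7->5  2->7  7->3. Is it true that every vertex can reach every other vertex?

Yes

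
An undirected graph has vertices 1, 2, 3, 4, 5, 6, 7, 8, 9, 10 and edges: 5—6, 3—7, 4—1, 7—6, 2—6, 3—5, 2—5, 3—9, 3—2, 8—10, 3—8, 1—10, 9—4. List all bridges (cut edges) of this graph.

none

The edges on the cycle 3-7-6-5-3 are not bridges since each lies on that cycle.
Every edge lies on some cycle, so there are no bridges.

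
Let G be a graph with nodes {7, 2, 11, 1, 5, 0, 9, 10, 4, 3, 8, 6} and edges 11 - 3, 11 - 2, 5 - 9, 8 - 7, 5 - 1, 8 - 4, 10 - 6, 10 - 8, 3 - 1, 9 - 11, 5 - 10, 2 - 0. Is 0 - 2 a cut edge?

Yes

Removing 0 - 2 leaves no path between 0 and 2: the component count goes from 1 to 2. So it is a bridge.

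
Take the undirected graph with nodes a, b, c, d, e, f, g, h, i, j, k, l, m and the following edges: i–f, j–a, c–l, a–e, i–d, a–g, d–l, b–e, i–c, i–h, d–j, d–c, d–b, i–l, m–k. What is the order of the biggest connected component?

Starting from k we can reach k, m. That is one component of size 2.
Starting from a we can reach a, b, c, d, e, f, g, h, i, j, l. That is one component of size 11.
The largest has 11 vertices.

11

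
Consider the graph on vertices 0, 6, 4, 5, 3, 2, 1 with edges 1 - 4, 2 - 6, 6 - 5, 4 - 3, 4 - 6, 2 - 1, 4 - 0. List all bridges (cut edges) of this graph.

0-4, 3-4, 5-6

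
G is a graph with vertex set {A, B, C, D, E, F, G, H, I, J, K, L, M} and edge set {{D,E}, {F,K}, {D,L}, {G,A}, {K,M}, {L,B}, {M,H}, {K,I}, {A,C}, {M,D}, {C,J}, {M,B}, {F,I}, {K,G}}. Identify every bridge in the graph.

A-C, A-G, C-J, D-E, G-K, H-M, K-M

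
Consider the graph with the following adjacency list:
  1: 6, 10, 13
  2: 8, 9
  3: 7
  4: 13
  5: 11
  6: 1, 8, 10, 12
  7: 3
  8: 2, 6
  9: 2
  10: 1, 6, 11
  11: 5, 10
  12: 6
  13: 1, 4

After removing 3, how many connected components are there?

With 3 gone, the remaining components are: {7}; {1, 2, 4, 5, 6, 8, 9, 10, 11, 12, 13}.
That is 2 components.

2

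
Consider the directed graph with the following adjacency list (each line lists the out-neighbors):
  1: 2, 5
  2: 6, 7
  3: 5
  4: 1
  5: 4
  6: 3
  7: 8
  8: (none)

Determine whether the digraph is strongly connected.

There is no directed path from 7 to 5, so the graph is not strongly connected.

No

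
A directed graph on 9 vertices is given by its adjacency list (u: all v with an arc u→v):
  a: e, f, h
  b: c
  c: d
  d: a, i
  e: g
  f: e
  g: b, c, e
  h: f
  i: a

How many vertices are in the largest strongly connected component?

9

{a, b, c, d, e, f, g, h, i} are all mutually reachable — one SCC of size 9.
The largest has 9 vertices.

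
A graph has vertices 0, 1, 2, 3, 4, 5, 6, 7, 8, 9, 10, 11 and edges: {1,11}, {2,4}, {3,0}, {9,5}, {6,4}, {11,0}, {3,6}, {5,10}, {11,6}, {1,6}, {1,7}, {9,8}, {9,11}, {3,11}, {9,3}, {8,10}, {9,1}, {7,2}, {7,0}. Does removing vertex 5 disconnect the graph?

Deleting 5 leaves 1 component (was 1) (its neighbors 9, 10 remain connected to each other), so 5 is not a cut vertex.

No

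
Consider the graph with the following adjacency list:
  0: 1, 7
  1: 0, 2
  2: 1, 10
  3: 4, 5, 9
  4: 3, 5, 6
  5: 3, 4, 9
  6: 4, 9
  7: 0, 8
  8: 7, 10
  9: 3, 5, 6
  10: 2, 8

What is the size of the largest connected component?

Starting from 3 we can reach 3, 4, 5, 6, 9. That is one component of size 5.
Starting from 0 we can reach 0, 1, 2, 7, 8, 10. That is one component of size 6.
The largest has 6 vertices.

6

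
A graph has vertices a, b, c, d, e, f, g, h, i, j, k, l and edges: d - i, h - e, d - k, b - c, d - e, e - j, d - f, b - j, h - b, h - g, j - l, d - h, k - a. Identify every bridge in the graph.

The edges on the cycle h-e-j-b-h are not bridges since each lies on that cycle.
But removing k - d disconnects k from d; removing i - d disconnects i from d; removing f - d disconnects f from d; removing k - a disconnects k from a — these are bridges.
In total 7 edges are bridges.

a-k, b-c, d-f, d-i, d-k, g-h, j-l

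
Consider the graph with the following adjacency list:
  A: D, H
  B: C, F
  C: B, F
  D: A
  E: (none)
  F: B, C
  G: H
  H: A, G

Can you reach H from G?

Yes

From G we can reach A, D, G, H, which includes H.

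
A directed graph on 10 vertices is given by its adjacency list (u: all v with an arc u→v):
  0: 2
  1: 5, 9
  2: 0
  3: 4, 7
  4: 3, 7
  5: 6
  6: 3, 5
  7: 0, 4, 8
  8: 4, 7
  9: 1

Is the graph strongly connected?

No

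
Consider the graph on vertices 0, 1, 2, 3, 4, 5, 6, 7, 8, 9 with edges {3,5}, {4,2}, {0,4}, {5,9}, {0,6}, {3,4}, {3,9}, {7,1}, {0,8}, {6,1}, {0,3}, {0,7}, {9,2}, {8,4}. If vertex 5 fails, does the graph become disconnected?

No

Deleting 5 leaves 1 component (was 1) (its neighbors 3, 9 remain connected to each other), so 5 is not a cut vertex.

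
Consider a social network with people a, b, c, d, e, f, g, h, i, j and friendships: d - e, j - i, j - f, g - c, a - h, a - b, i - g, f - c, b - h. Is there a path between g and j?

From g we can reach c, f, g, i, j, which includes j.

Yes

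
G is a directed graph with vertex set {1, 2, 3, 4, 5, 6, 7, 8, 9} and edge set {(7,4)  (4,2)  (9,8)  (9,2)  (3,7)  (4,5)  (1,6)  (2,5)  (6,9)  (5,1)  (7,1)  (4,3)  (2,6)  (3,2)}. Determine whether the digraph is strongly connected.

No

There is no directed path from 1 to 4, so the graph is not strongly connected.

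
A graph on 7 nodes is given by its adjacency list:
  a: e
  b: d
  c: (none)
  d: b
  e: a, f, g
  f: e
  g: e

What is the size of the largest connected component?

4

c is isolated — a component by itself.
Starting from b we can reach b, d. That is one component of size 2.
Starting from a we can reach a, e, f, g. That is one component of size 4.
The largest has 4 vertices.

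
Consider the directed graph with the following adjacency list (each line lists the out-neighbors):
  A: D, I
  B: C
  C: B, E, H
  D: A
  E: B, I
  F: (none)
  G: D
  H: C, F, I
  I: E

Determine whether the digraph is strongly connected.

There is no directed path from H to D, so the graph is not strongly connected.

No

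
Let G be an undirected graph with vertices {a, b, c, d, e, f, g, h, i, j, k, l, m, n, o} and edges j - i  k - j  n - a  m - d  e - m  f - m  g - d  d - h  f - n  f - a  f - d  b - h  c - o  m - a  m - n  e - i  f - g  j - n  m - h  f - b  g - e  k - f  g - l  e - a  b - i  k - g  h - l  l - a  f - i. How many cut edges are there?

The edges on the cycle f-g-e-a-f are not bridges since each lies on that cycle.
But removing c - o disconnects c from o — this is a bridge.

1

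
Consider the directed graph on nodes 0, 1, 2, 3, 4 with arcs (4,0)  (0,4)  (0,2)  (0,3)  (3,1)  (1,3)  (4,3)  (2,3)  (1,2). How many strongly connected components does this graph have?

2

{1, 2, 3} are all mutually reachable — one SCC of size 3.
{0, 4} are all mutually reachable — one SCC of size 2.
That gives 2 strongly connected components.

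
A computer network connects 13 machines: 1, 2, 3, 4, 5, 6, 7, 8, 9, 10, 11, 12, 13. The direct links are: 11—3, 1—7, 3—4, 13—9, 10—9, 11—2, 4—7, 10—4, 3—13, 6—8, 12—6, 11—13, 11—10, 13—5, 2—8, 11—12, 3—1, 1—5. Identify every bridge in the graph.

none

The edges on the cycle 3-4-7-1-3 are not bridges since each lies on that cycle.
Every edge lies on some cycle, so there are no bridges.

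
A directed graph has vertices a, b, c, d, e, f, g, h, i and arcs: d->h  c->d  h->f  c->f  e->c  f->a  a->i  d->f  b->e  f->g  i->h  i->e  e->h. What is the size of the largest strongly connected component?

{a, c, d, e, f, h, i} are all mutually reachable — one SCC of size 7.
{b} is an SCC by itself.
{g} is an SCC by itself.
The largest has 7 vertices.

7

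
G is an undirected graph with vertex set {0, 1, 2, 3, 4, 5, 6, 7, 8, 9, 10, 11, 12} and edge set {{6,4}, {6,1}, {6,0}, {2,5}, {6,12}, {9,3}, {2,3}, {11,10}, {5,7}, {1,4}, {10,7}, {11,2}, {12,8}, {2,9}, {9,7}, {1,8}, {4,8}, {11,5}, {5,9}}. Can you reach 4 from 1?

Yes

From 1 we can reach 0, 1, 4, 6, 8, 12, which includes 4.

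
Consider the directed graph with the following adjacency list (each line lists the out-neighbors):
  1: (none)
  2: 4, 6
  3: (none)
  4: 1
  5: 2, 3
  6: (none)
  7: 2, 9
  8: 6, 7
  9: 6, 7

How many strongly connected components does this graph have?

8

{7, 9} are all mutually reachable — one SCC of size 2.
{1} is an SCC by itself.
{6} is an SCC by itself.
{2} is an SCC by itself.
{8} is an SCC by itself.
(and 3 more singleton SCCs)
That gives 8 strongly connected components.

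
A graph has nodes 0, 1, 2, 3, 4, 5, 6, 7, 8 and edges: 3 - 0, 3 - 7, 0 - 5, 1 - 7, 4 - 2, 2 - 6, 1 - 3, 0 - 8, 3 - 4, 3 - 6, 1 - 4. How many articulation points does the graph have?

Removing 0 increases the component count from 1 to 3, so 0 is a cut vertex.
Removing 3 increases the component count from 1 to 2, so 3 is a cut vertex.
By contrast removing 4 leaves 1 component; it is not a cut vertex. No other vertex is a cut vertex either.

2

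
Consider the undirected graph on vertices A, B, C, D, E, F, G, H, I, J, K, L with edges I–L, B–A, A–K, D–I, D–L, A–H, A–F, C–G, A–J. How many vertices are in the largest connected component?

E is isolated — a component by itself.
Starting from C we can reach C, G. That is one component of size 2.
Starting from D we can reach D, I, L. That is one component of size 3.
Starting from A we can reach A, B, F, H, J, K. That is one component of size 6.
The largest has 6 vertices.

6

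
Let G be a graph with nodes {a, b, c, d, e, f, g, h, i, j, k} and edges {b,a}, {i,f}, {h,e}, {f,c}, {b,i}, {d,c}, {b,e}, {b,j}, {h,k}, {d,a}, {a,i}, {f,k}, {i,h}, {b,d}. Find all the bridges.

b-j

The edges on the cycle b-d-a-b are not bridges since each lies on that cycle.
But removing j–b disconnects j from b — this is a bridge.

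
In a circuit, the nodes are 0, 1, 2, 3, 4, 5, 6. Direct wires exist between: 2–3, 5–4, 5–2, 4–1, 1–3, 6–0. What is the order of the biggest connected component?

Starting from 0 we can reach 0, 6. That is one component of size 2.
Starting from 1 we can reach 1, 2, 3, 4, 5. That is one component of size 5.
The largest has 5 vertices.

5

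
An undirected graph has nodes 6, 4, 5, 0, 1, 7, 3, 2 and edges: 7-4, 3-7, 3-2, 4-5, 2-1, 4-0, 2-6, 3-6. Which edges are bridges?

0-4, 1-2, 3-7, 4-5, 4-7

The edges on the cycle 3-2-6-3 are not bridges since each lies on that cycle.
But removing 7-4 disconnects 7 from 4; removing 3-7 disconnects 3 from 7; removing 4-0 disconnects 4 from 0; removing 2-1 disconnects 2 from 1 — these are bridges.
In total 5 edges are bridges.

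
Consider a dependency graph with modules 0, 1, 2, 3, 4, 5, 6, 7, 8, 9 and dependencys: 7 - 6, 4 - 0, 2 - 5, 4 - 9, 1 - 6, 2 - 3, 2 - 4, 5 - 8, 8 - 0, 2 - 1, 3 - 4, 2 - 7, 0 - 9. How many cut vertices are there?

1

Removing 2 increases the component count from 1 to 2, so 2 is a cut vertex.
By contrast removing 0 leaves 1 component; it is not a cut vertex. No other vertex is a cut vertex either.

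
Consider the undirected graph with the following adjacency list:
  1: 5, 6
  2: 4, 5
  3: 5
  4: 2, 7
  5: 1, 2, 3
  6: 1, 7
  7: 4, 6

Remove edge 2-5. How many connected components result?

1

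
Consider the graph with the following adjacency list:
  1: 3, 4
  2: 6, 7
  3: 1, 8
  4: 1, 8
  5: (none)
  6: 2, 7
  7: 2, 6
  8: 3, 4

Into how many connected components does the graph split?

3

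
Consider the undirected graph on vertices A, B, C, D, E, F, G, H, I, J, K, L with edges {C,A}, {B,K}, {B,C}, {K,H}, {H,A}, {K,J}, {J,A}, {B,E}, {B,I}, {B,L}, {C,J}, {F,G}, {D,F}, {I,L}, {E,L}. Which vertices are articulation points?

B, F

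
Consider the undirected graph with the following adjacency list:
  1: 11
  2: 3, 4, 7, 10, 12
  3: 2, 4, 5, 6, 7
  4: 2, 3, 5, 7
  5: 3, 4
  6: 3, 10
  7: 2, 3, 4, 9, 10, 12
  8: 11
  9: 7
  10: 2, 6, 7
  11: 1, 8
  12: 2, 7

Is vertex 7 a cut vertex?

Deleting 7 raises the number of components from 2 to 3, so 7 is a cut vertex.

Yes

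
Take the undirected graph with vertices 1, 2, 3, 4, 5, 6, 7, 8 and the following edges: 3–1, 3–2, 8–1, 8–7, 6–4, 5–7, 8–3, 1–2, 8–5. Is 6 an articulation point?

No

Deleting 6 leaves 2 components (was 2), so 6 is not a cut vertex.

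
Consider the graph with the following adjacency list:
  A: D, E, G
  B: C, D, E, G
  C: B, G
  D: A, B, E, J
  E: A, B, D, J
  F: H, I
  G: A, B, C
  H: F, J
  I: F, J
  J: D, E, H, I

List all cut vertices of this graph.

J

Removing J increases the component count from 1 to 2, so J is a cut vertex.
By contrast removing B leaves 1 component; it is not a cut vertex. No other vertex is a cut vertex either.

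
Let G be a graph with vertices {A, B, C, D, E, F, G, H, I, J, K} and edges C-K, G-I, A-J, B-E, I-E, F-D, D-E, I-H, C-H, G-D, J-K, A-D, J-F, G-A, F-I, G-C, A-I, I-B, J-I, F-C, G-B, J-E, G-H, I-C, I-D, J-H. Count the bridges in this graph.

0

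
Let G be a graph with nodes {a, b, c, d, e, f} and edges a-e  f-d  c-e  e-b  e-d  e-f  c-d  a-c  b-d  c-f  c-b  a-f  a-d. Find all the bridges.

none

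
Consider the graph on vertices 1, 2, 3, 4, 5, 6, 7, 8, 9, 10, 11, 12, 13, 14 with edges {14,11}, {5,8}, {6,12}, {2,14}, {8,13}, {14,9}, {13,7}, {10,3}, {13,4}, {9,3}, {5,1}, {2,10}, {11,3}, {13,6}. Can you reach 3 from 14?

Yes

From 14 we can reach 2, 3, 9, 10, 11, 14, which includes 3.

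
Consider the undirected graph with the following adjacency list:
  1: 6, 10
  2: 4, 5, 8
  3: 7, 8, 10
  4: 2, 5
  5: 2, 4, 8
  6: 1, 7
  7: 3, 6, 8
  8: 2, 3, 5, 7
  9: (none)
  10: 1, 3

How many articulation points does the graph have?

Removing 8 increases the component count from 2 to 3, so 8 is a cut vertex.
By contrast removing 10 leaves 2 components; it is not a cut vertex. No other vertex is a cut vertex either.

1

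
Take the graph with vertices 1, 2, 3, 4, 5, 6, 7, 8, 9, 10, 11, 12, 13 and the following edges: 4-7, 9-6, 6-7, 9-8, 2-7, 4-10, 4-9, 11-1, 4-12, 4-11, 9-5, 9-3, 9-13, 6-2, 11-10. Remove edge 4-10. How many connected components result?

1

4 and 10 are still connected via 4-11-10, so the component count stays at 1.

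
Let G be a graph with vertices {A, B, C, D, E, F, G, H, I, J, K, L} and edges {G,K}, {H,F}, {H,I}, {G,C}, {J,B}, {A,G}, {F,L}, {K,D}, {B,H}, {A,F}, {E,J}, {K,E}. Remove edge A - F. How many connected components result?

1

A and F are still connected via A-G-K-E-J-B-H-F, so the component count stays at 1.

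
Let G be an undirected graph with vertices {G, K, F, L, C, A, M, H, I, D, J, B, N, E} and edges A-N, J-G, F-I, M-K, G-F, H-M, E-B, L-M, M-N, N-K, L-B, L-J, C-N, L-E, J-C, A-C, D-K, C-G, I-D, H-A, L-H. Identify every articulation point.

Removing L increases the component count from 1 to 2, so L is a cut vertex.
By contrast removing N leaves 1 component; it is not a cut vertex. No other vertex is a cut vertex either.

L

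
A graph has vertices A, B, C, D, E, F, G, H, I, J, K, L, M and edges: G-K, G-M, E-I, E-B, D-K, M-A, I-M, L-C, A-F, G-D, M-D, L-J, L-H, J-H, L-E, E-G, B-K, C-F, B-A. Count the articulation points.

Removing L increases the component count from 1 to 2, so L is a cut vertex.
By contrast removing A leaves 1 component; it is not a cut vertex. No other vertex is a cut vertex either.

1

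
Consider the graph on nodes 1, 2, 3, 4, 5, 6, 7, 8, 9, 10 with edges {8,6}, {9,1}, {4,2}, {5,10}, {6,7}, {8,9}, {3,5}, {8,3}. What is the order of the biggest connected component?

8

Starting from 2 we can reach 2, 4. That is one component of size 2.
Starting from 1 we can reach 1, 3, 5, 6, 7, 8, 9, 10. That is one component of size 8.
The largest has 8 vertices.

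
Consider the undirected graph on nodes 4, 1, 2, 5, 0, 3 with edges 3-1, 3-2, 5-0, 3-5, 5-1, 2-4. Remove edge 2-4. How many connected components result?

2

Before removal there is 1 component.
2-4 is a bridge — removing it separates 2's side from 4's side.
After removal: 2 components.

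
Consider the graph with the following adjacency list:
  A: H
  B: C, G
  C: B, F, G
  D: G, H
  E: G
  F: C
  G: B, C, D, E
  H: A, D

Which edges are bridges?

A-H, C-F, D-G, D-H, E-G

The edges on the cycle B-G-C-B are not bridges since each lies on that cycle.
But removing D-H disconnects D from H; removing G-E disconnects G from E; removing C-F disconnects C from F; removing H-A disconnects H from A — these are bridges.
In total 5 edges are bridges.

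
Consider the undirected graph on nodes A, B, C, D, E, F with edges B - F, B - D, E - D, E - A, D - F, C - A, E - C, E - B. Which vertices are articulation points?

Removing E increases the component count from 1 to 2, so E is a cut vertex.
By contrast removing C leaves 1 component; it is not a cut vertex. No other vertex is a cut vertex either.

E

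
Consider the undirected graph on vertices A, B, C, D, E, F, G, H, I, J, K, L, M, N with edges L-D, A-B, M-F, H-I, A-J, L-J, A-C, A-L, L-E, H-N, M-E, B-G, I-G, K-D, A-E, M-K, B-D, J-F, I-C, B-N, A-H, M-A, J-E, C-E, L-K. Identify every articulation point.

none

Removing F, for instance, still leaves 1 component. No single vertex removal increases the component count — the graph has no articulation points.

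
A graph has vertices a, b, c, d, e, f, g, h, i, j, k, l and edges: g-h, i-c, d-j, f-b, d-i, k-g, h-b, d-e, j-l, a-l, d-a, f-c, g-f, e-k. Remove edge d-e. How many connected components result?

1

d and e are still connected via d-i-c-f-g-k-e, so the component count stays at 1.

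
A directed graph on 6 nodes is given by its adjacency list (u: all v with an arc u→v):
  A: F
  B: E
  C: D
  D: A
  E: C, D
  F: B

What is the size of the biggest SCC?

6

{A, B, C, D, E, F} are all mutually reachable — one SCC of size 6.
The largest has 6 vertices.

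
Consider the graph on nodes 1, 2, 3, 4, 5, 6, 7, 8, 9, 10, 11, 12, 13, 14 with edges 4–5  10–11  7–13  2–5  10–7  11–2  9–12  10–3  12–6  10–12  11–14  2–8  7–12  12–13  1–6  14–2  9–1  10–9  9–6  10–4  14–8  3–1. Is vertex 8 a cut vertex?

No

Deleting 8 leaves 1 component (was 1) (its neighbors 2, 14 remain connected to each other), so 8 is not a cut vertex.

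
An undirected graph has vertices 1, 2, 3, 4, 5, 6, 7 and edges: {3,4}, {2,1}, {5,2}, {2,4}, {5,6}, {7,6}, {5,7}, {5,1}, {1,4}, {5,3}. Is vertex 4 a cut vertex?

No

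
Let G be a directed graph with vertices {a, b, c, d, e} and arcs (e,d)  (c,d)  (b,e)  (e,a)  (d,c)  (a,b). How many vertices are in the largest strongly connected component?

{a, b, e} are all mutually reachable — one SCC of size 3.
{c, d} are all mutually reachable — one SCC of size 2.
The largest has 3 vertices.

3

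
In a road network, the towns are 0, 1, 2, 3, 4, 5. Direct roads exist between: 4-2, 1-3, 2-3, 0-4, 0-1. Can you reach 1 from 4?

Yes

From 4 we can reach 0, 1, 2, 3, 4, which includes 1.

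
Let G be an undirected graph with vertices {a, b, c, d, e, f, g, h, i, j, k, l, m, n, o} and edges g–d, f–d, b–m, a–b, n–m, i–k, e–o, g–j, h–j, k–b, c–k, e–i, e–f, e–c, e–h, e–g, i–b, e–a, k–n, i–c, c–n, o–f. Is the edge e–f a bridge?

After removing e–f, the path e-o-f still connects them, so the edge is not a bridge.

No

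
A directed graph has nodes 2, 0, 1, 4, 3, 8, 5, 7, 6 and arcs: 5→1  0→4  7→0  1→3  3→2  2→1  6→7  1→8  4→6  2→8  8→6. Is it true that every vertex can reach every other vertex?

No

There is no directed path from 8 to 5, so the graph is not strongly connected.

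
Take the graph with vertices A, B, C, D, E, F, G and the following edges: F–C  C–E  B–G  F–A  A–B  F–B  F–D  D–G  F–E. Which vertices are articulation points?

Removing F increases the component count from 1 to 2, so F is a cut vertex.
By contrast removing A leaves 1 component; it is not a cut vertex. No other vertex is a cut vertex either.

F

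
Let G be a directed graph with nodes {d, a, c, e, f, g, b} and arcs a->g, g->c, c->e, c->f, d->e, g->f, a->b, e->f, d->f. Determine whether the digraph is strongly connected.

No

There is no directed path from a to d, so the graph is not strongly connected.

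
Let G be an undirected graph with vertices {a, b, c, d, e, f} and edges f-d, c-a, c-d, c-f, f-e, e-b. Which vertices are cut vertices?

c, e, f

Removing c increases the component count from 1 to 2, so c is a cut vertex.
Removing e increases the component count from 1 to 2, so e is a cut vertex.
Removing f increases the component count from 1 to 2, so f is a cut vertex.
By contrast removing a leaves 1 component; it is not a cut vertex. No other vertex is a cut vertex either.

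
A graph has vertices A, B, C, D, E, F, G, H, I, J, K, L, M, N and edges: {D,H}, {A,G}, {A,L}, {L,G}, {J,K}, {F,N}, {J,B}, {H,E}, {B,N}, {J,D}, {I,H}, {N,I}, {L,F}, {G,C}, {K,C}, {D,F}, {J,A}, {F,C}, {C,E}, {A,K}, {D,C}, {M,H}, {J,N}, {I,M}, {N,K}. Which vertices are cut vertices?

none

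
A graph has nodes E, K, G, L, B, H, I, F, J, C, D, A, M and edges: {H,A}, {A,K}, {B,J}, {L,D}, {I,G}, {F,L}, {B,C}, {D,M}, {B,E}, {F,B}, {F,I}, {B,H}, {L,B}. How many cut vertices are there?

7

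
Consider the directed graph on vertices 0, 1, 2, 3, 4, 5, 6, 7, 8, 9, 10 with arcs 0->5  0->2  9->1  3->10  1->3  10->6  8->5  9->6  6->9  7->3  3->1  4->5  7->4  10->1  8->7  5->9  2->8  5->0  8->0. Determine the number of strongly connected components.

2

{0, 2, 4, 5, 7, 8} are all mutually reachable — one SCC of size 6.
{1, 3, 6, 9, 10} are all mutually reachable — one SCC of size 5.
That gives 2 strongly connected components.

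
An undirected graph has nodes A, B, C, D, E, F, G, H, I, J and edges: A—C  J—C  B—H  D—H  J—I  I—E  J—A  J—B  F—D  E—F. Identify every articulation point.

J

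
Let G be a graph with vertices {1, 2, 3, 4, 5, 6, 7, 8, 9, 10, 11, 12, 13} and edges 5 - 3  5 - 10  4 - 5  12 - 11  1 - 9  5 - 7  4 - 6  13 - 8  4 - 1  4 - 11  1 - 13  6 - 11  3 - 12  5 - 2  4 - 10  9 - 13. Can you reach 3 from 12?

Yes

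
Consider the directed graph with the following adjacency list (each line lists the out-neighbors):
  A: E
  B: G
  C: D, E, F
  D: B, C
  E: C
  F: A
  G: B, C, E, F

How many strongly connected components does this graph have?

1

{A, B, C, D, E, F, G} are all mutually reachable — one SCC of size 7.
That gives 1 strongly connected component.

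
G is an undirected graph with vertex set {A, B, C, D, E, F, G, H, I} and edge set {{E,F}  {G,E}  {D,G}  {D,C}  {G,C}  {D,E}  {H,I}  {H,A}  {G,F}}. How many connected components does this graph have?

B is isolated — a component by itself.
Starting from A we can reach A, H, I. That is one component of size 3.
Starting from C we can reach C, D, E, F, G. That is one component of size 5.
Total: 3 components.

3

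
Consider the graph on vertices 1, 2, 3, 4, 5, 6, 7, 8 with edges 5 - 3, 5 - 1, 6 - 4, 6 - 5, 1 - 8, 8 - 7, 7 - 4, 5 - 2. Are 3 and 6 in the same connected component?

From 3 we can reach 1, 2, 3, 4, 5, 6, 7, 8, which includes 6.

Yes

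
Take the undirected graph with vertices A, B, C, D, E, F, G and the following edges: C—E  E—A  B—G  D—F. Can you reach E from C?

Yes

From C we can reach A, C, E, which includes E.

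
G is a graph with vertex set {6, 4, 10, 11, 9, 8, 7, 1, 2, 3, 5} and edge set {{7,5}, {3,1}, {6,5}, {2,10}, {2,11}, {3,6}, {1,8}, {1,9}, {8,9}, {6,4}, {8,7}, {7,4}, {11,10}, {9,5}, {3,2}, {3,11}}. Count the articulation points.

Removing 3 increases the component count from 1 to 2, so 3 is a cut vertex.
By contrast removing 4 leaves 1 component; it is not a cut vertex. No other vertex is a cut vertex either.

1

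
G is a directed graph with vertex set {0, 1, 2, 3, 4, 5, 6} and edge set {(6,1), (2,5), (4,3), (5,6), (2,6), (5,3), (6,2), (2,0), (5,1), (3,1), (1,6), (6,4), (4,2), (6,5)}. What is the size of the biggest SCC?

6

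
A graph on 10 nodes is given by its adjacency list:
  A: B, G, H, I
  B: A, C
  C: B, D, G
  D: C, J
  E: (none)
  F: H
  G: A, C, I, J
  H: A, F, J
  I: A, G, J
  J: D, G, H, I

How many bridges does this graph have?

1

The edges on the cycle J-H-A-I-J are not bridges since each lies on that cycle.
But removing H-F disconnects H from F — this is a bridge.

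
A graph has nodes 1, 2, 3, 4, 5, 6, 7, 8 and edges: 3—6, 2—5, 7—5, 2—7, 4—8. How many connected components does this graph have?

1 is isolated — a component by itself.
Starting from 3 we can reach 3, 6. That is one component of size 2.
Starting from 4 we can reach 4, 8. That is one component of size 2.
Starting from 2 we can reach 2, 5, 7. That is one component of size 3.
Total: 4 components.

4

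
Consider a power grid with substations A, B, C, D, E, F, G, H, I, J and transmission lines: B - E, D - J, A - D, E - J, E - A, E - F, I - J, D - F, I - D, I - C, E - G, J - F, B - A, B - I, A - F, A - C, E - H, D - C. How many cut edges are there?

2

The edges on the cycle A-D-F-A are not bridges since each lies on that cycle.
But removing E - G disconnects E from G; removing E - H disconnects E from H — these are bridges.
That makes 2 bridges.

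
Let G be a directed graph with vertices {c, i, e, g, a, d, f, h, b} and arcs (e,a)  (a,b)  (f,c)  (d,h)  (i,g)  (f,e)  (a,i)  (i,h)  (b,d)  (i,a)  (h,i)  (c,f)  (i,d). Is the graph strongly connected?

There is no directed path from h to c, so the graph is not strongly connected.

No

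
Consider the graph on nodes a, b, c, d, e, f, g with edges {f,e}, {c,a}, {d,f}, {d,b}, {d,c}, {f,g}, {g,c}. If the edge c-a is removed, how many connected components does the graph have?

2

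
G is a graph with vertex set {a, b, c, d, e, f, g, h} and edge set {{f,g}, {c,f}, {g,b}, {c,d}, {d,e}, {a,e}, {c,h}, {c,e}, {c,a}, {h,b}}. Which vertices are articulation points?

c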